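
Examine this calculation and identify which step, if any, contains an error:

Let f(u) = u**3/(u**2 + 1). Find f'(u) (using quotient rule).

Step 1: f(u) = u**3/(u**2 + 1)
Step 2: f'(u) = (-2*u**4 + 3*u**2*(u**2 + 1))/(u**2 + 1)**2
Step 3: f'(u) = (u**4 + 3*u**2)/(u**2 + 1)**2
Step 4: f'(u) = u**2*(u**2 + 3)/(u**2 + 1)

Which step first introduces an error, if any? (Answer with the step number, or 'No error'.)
Step 4

Step 4 is incorrect due to a wrong exponent.
The step shows: u**2*(u**2 + 3)/(u**2 + 1)
The correct value should be: u**2*(u**2 + 3)/(u**2 + 1)**2

Explanation: The exponent -2 on u**2 + 1 was incorrectly written as -1: the term u**2*(u**2 + 3)/(u**2 + 1)**2 was incorrectly written as u**2*(u**2 + 3)/(u**2 + 1)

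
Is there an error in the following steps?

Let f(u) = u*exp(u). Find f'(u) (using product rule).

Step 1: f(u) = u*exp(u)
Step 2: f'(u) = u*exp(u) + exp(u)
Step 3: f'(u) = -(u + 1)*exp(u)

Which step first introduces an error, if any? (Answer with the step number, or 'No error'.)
Step 3

Step 3 is incorrect due to a sign flip.
The step shows: -(u + 1)*exp(u)
The correct value should be: (u + 1)*exp(u)

Explanation: The sign of the whole expression was flipped: the term (u + 1)*exp(u) was incorrectly written as -(u + 1)*exp(u)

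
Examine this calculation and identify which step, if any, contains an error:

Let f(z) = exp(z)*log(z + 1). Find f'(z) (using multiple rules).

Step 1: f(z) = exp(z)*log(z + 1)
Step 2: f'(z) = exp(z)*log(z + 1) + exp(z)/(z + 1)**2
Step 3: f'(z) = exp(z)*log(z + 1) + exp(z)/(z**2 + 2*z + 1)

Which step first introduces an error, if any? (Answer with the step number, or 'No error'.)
Step 2

Step 2 is incorrect due to a wrong exponent.
The step shows: exp(z)*log(z + 1) + exp(z)/(z + 1)**2
The correct value should be: exp(z)*log(z + 1) + exp(z)/(z + 1)

Explanation: The exponent -1 on z + 1 was incorrectly written as -2: the term exp(z)/(z + 1) was incorrectly written as exp(z)/(z + 1)**2
The later steps are derived from this incorrect expression, so the error originates in Step 2.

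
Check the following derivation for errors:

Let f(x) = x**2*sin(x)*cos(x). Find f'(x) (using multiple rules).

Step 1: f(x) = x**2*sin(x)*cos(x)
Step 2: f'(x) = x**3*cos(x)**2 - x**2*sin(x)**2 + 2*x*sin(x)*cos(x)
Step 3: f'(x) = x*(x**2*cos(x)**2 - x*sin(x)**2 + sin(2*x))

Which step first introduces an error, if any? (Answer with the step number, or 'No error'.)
Step 2

Step 2 is incorrect due to a wrong exponent.
The step shows: x**3*cos(x)**2 - x**2*sin(x)**2 + 2*x*sin(x)*cos(x)
The correct value should be: -x**2*sin(x)**2 + x**2*cos(x)**2 + 2*x*sin(x)*cos(x)

Explanation: The exponent 2 on x was incorrectly written as 3: the term x**2*cos(x)**2 was incorrectly written as x**3*cos(x)**2
The later steps are derived from this incorrect expression, so the error originates in Step 2.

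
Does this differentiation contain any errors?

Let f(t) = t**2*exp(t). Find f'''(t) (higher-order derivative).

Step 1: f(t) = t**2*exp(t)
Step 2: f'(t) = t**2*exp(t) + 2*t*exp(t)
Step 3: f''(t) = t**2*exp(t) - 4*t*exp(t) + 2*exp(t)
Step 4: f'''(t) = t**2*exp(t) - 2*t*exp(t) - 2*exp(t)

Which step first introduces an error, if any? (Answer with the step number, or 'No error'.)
Step 3

Step 3 is incorrect due to a sign flip.
The step shows: t**2*exp(t) - 4*t*exp(t) + 2*exp(t)
The correct value should be: t**2*exp(t) + 4*t*exp(t) + 2*exp(t)

Explanation: The sign of one term was flipped: the term 4*t*exp(t) was incorrectly written as -4*t*exp(t)
The later steps are derived from this incorrect expression, so the error originates in Step 3.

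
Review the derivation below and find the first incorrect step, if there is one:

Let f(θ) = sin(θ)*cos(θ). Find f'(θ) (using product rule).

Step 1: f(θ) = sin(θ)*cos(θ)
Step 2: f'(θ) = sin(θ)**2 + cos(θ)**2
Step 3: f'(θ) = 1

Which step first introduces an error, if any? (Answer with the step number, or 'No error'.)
Step 2

Step 2 is incorrect due to a sign flip.
The step shows: sin(θ)**2 + cos(θ)**2
The correct value should be: -sin(θ)**2 + cos(θ)**2

Explanation: The sign of one term was flipped: the term -sin(θ)**2 was incorrectly written as sin(θ)**2
The later steps are derived from this incorrect expression, so the error originates in Step 2.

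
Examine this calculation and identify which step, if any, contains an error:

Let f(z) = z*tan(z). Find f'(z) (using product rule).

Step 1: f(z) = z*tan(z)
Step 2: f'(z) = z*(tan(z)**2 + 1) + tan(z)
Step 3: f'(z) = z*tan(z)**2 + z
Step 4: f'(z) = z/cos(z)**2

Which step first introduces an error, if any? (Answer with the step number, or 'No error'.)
Step 3

Step 3 is incorrect due to a dropped term.
The step shows: z*tan(z)**2 + z
The correct value should be: z*tan(z)**2 + z + tan(z)

Explanation: A term was dropped: the term tan(z) was incorrectly omitted
The later steps are derived from this incorrect expression, so the error originates in Step 3.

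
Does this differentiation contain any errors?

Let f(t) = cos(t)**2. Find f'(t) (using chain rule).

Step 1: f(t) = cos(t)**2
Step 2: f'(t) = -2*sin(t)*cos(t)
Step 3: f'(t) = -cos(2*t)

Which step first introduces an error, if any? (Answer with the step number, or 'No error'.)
Step 3

Step 3 is incorrect due to a wrong trig function.
The step shows: -cos(2*t)
The correct value should be: -sin(2*t)

Explanation: sin(2*t) was incorrectly written as cos(2*t): the term -sin(2*t) was incorrectly written as -cos(2*t)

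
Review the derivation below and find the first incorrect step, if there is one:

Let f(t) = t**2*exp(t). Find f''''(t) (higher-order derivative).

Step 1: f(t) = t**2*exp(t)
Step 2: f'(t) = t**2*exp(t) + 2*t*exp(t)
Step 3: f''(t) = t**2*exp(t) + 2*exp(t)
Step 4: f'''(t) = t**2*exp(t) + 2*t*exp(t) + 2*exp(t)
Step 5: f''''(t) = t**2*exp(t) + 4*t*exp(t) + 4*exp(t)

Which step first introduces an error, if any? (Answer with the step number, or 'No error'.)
Step 3

Step 3 is incorrect due to a dropped term.
The step shows: t**2*exp(t) + 2*exp(t)
The correct value should be: t**2*exp(t) + 4*t*exp(t) + 2*exp(t)

Explanation: A term was dropped: the term 4*t*exp(t) was incorrectly omitted
The later steps are derived from this incorrect expression, so the error originates in Step 3.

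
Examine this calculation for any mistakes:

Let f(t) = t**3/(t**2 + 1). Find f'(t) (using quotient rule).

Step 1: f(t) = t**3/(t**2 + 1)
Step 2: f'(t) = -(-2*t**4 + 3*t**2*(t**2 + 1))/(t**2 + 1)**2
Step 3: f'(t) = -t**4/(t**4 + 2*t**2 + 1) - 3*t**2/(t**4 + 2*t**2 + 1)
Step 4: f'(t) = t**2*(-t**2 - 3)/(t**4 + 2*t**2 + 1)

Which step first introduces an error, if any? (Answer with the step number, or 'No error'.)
Step 2

Step 2 is incorrect due to a sign flip.
The step shows: -(-2*t**4 + 3*t**2*(t**2 + 1))/(t**2 + 1)**2
The correct value should be: (-2*t**4 + 3*t**2*(t**2 + 1))/(t**2 + 1)**2

Explanation: The sign of the whole expression was flipped: the term (-2*t**4 + 3*t**2*(t**2 + 1))/(t**2 + 1)**2 was incorrectly written as -(-2*t**4 + 3*t**2*(t**2 + 1))/(t**2 + 1)**2
The later steps are derived from this incorrect expression, so the error originates in Step 2.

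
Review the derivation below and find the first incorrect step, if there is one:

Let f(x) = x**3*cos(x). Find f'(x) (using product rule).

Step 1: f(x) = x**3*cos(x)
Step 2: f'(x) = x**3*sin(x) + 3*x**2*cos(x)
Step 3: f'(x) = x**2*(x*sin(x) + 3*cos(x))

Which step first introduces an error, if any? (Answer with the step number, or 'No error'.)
Step 2

Step 2 is incorrect due to a sign flip.
The step shows: x**3*sin(x) + 3*x**2*cos(x)
The correct value should be: -x**3*sin(x) + 3*x**2*cos(x)

Explanation: The sign of one term was flipped: the term -x**3*sin(x) was incorrectly written as x**3*sin(x)
The later steps are derived from this incorrect expression, so the error originates in Step 2.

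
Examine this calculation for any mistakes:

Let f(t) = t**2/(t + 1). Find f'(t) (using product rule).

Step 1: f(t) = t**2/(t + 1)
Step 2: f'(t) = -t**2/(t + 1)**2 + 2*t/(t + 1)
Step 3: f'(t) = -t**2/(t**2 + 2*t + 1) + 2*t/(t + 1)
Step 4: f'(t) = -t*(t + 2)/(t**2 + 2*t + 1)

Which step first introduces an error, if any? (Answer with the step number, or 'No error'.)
Step 4

Step 4 is incorrect due to a sign flip.
The step shows: -t*(t + 2)/(t**2 + 2*t + 1)
The correct value should be: t*(t + 2)/(t**2 + 2*t + 1)

Explanation: The sign of the whole expression was flipped: the term t*(t + 2)/(t**2 + 2*t + 1) was incorrectly written as -t*(t + 2)/(t**2 + 2*t + 1)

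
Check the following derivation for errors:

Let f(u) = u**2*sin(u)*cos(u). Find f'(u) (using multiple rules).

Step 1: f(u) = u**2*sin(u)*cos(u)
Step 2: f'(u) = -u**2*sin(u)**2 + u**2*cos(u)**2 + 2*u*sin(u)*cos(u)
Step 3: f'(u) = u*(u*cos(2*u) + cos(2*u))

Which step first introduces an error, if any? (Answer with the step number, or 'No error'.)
Step 3

Step 3 is incorrect due to a wrong trig function.
The step shows: u*(u*cos(2*u) + cos(2*u))
The correct value should be: u*(u*cos(2*u) + sin(2*u))

Explanation: sin(2*u) was incorrectly written as cos(2*u): the term u*(u*cos(2*u) + sin(2*u)) was incorrectly written as u*(u*cos(2*u) + cos(2*u))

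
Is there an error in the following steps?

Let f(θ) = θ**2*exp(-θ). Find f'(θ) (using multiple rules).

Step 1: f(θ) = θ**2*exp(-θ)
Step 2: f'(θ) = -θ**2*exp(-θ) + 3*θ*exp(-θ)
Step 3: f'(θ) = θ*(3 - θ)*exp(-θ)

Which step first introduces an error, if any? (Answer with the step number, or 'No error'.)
Step 2

Step 2 is incorrect due to a wrong coefficient.
The step shows: -θ**2*exp(-θ) + 3*θ*exp(-θ)
The correct value should be: -θ**2*exp(-θ) + 2*θ*exp(-θ)

Explanation: The coefficient 2 was incorrectly written as 3: the term 2*θ*exp(-θ) was incorrectly written as 3*θ*exp(-θ)
The later steps are derived from this incorrect expression, so the error originates in Step 2.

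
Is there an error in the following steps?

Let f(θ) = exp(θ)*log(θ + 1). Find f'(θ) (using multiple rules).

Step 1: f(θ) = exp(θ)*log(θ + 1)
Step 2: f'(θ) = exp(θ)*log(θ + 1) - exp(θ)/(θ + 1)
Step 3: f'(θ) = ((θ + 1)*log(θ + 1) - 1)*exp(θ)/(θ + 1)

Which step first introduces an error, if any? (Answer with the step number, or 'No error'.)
Step 2

Step 2 is incorrect due to a sign flip.
The step shows: exp(θ)*log(θ + 1) - exp(θ)/(θ + 1)
The correct value should be: exp(θ)*log(θ + 1) + exp(θ)/(θ + 1)

Explanation: The sign of one term was flipped: the term exp(θ)/(θ + 1) was incorrectly written as -exp(θ)/(θ + 1)
The later steps are derived from this incorrect expression, so the error originates in Step 2.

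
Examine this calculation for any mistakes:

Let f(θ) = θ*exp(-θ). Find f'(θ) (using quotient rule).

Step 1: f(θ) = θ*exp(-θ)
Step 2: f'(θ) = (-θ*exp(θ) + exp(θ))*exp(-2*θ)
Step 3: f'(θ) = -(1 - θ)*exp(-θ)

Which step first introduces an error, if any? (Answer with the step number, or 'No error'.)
Step 3

Step 3 is incorrect due to a sign flip.
The step shows: -(1 - θ)*exp(-θ)
The correct value should be: (1 - θ)*exp(-θ)

Explanation: The sign of the whole expression was flipped: the term (1 - θ)*exp(-θ) was incorrectly written as -(1 - θ)*exp(-θ)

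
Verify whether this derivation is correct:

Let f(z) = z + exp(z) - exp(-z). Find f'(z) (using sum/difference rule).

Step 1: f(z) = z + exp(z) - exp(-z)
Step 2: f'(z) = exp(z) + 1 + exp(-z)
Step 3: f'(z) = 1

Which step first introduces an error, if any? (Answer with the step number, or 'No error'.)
Step 3

Step 3 is incorrect due to a dropped term.
The step shows: 1
The correct value should be: 2*cosh(z) + 1

Explanation: A term was dropped: the term 2*cosh(z) was incorrectly omitted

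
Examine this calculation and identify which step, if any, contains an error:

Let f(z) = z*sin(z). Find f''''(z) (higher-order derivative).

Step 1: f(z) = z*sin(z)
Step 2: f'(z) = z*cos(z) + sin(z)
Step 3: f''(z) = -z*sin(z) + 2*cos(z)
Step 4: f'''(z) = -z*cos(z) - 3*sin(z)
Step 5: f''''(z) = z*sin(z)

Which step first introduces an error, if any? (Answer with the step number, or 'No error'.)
Step 5

Step 5 is incorrect due to a dropped term.
The step shows: z*sin(z)
The correct value should be: z*sin(z) - 4*cos(z)

Explanation: A term was dropped: the term -4*cos(z) was incorrectly omitted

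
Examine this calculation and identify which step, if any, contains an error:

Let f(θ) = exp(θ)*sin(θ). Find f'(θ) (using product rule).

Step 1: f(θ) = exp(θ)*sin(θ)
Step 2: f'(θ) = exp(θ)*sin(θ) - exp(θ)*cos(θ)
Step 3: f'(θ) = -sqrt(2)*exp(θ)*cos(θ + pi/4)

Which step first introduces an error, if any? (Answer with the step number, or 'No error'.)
Step 2

Step 2 is incorrect due to a sign flip.
The step shows: exp(θ)*sin(θ) - exp(θ)*cos(θ)
The correct value should be: exp(θ)*sin(θ) + exp(θ)*cos(θ)

Explanation: The sign of one term was flipped: the term exp(θ)*cos(θ) was incorrectly written as -exp(θ)*cos(θ)
The later steps are derived from this incorrect expression, so the error originates in Step 2.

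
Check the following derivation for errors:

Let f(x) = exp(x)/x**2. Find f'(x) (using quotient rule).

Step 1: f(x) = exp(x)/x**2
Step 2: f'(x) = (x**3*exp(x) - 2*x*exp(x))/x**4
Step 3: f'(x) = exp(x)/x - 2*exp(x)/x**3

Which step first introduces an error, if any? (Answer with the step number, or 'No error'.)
Step 2

Step 2 is incorrect due to a wrong exponent.
The step shows: (x**3*exp(x) - 2*x*exp(x))/x**4
The correct value should be: (x**2*exp(x) - 2*x*exp(x))/x**4

Explanation: The exponent 2 on x was incorrectly written as 3: the term (x**2*exp(x) - 2*x*exp(x))/x**4 was incorrectly written as (x**3*exp(x) - 2*x*exp(x))/x**4
The later steps are derived from this incorrect expression, so the error originates in Step 2.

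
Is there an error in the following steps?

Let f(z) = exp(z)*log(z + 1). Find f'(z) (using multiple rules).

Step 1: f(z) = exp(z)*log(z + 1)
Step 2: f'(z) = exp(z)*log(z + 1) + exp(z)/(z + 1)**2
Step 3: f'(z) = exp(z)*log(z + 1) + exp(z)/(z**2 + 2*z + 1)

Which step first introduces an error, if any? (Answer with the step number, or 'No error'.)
Step 2

Step 2 is incorrect due to a wrong exponent.
The step shows: exp(z)*log(z + 1) + exp(z)/(z + 1)**2
The correct value should be: exp(z)*log(z + 1) + exp(z)/(z + 1)

Explanation: The exponent -1 on z + 1 was incorrectly written as -2: the term exp(z)/(z + 1) was incorrectly written as exp(z)/(z + 1)**2
The later steps are derived from this incorrect expression, so the error originates in Step 2.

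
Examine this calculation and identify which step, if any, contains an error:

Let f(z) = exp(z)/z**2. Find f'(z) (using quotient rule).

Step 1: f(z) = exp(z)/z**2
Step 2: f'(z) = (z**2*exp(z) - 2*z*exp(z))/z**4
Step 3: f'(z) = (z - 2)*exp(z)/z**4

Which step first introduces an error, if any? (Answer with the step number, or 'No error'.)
Step 3

Step 3 is incorrect due to a wrong exponent.
The step shows: (z - 2)*exp(z)/z**4
The correct value should be: (z - 2)*exp(z)/z**3

Explanation: The exponent -3 on z was incorrectly written as -4: the term (z - 2)*exp(z)/z**3 was incorrectly written as (z - 2)*exp(z)/z**4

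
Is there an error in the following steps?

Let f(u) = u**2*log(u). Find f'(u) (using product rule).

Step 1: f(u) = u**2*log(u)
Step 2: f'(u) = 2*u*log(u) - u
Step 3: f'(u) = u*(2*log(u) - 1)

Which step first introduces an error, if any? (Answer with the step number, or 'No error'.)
Step 2

Step 2 is incorrect due to a sign flip.
The step shows: 2*u*log(u) - u
The correct value should be: 2*u*log(u) + u

Explanation: The sign of one term was flipped: the term u was incorrectly written as -u
The later steps are derived from this incorrect expression, so the error originates in Step 2.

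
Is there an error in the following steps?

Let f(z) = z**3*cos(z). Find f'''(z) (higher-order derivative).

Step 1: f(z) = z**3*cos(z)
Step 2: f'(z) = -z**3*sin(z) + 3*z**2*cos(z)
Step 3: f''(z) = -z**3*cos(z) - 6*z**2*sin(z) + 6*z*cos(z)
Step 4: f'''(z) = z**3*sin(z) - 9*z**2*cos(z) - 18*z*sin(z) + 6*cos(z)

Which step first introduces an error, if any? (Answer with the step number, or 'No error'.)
No error

All steps in this derivation are correct.
The final answer f'''(z) = z**3*sin(z) - 9*z**2*cos(z) - 18*z*sin(z) + 6*cos(z) is valid.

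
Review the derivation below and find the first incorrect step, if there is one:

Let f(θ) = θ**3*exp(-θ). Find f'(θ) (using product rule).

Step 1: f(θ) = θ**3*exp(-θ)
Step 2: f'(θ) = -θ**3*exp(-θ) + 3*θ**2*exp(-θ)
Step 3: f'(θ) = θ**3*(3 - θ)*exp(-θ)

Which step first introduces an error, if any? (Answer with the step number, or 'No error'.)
Step 3

Step 3 is incorrect due to a wrong exponent.
The step shows: θ**3*(3 - θ)*exp(-θ)
The correct value should be: θ**2*(3 - θ)*exp(-θ)

Explanation: The exponent 2 on θ was incorrectly written as 3: the term θ**2*(3 - θ)*exp(-θ) was incorrectly written as θ**3*(3 - θ)*exp(-θ)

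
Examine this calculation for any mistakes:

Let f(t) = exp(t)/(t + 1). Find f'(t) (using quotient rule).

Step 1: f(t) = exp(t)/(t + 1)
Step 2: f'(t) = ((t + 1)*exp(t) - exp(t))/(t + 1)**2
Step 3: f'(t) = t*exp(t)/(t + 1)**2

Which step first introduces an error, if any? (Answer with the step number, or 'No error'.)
No error

All steps in this derivation are correct.
The final answer f'(t) = t*exp(t)/(t + 1)**2 is valid.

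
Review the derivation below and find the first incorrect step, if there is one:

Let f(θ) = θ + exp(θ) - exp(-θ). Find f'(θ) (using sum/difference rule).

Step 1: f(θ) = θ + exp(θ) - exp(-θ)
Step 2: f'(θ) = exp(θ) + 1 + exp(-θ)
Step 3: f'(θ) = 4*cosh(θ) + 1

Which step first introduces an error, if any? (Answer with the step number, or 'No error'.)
Step 3

Step 3 is incorrect due to a wrong coefficient.
The step shows: 4*cosh(θ) + 1
The correct value should be: 2*cosh(θ) + 1

Explanation: The coefficient 2 was incorrectly written as 4: the term 2*cosh(θ) was incorrectly written as 4*cosh(θ)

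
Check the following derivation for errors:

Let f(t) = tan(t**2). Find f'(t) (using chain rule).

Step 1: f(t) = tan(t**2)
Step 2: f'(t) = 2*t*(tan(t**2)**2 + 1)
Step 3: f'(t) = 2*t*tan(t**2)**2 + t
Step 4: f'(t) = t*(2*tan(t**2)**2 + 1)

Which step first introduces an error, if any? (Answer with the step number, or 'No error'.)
Step 3

Step 3 is incorrect due to a wrong coefficient.
The step shows: 2*t*tan(t**2)**2 + t
The correct value should be: 2*t*tan(t**2)**2 + 2*t

Explanation: The coefficient 2 was incorrectly written as 1: the term 2*t was incorrectly written as t
The later steps are derived from this incorrect expression, so the error originates in Step 3.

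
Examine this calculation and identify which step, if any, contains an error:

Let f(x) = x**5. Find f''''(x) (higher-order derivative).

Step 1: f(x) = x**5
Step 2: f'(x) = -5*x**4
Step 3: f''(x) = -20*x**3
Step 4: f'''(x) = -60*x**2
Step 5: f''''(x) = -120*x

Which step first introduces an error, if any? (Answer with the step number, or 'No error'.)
Step 2

Step 2 is incorrect due to a sign flip.
The step shows: -5*x**4
The correct value should be: 5*x**4

Explanation: The sign of the whole expression was flipped: the term 5*x**4 was incorrectly written as -5*x**4
The later steps are derived from this incorrect expression, so the error originates in Step 2.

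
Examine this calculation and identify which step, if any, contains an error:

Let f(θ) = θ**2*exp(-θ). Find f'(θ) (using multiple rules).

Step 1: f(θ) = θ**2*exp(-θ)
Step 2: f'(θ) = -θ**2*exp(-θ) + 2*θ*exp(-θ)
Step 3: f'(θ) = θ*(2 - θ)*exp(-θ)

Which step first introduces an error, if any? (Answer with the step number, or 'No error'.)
No error

All steps in this derivation are correct.
The final answer f'(θ) = θ*(2 - θ)*exp(-θ) is valid.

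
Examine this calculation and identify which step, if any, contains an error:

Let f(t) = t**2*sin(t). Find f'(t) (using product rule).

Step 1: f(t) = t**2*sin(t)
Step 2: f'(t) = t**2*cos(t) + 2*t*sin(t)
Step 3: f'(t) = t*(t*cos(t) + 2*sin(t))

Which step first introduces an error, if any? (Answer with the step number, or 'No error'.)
No error

All steps in this derivation are correct.
The final answer f'(t) = t*(t*cos(t) + 2*sin(t)) is valid.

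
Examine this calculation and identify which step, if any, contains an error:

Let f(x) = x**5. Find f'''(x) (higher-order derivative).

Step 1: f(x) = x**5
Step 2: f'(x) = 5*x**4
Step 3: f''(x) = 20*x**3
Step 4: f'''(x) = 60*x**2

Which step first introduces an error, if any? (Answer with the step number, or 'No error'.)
No error

All steps in this derivation are correct.
The final answer f'''(x) = 60*x**2 is valid.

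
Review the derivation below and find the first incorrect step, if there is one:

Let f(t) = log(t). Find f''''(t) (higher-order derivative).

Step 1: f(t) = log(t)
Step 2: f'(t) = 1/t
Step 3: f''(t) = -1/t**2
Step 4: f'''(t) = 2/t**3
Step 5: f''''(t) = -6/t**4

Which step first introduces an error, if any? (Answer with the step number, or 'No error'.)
No error

All steps in this derivation are correct.
The final answer f''''(t) = -6/t**4 is valid.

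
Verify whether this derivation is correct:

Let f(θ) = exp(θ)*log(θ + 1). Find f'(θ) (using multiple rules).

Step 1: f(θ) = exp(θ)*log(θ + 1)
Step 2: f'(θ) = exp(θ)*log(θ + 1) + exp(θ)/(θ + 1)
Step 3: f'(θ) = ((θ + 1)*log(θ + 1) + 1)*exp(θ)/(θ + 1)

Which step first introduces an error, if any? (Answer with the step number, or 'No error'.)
No error

All steps in this derivation are correct.
The final answer f'(θ) = ((θ + 1)*log(θ + 1) + 1)*exp(θ)/(θ + 1) is valid.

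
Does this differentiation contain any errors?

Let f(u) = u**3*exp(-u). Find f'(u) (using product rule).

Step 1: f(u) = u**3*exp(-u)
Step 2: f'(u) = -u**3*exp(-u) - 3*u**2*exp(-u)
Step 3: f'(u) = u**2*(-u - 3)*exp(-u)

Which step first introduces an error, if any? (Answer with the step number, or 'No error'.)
Step 2

Step 2 is incorrect due to a sign flip.
The step shows: -u**3*exp(-u) - 3*u**2*exp(-u)
The correct value should be: -u**3*exp(-u) + 3*u**2*exp(-u)

Explanation: The sign of one term was flipped: the term 3*u**2*exp(-u) was incorrectly written as -3*u**2*exp(-u)
The later steps are derived from this incorrect expression, so the error originates in Step 2.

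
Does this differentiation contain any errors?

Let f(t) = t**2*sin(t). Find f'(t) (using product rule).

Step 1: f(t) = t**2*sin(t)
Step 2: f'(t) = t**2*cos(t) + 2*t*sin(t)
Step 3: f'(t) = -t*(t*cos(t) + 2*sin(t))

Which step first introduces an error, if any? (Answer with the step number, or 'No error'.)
Step 3

Step 3 is incorrect due to a sign flip.
The step shows: -t*(t*cos(t) + 2*sin(t))
The correct value should be: t*(t*cos(t) + 2*sin(t))

Explanation: The sign of the whole expression was flipped: the term t*(t*cos(t) + 2*sin(t)) was incorrectly written as -t*(t*cos(t) + 2*sin(t))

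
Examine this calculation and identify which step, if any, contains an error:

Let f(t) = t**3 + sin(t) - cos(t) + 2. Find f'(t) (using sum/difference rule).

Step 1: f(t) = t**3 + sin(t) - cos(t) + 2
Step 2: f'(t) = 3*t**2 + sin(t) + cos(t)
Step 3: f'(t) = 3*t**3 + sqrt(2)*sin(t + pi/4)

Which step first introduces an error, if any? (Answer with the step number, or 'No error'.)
Step 3

Step 3 is incorrect due to a wrong exponent.
The step shows: 3*t**3 + sqrt(2)*sin(t + pi/4)
The correct value should be: 3*t**2 + sqrt(2)*sin(t + pi/4)

Explanation: The exponent 2 on t was incorrectly written as 3: the term 3*t**2 was incorrectly written as 3*t**3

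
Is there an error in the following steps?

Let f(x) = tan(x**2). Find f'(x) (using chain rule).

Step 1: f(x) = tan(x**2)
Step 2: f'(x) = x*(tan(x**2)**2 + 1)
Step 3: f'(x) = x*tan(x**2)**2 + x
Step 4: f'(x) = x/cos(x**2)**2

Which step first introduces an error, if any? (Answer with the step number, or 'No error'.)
Step 2

Step 2 is incorrect due to a wrong coefficient.
The step shows: x*(tan(x**2)**2 + 1)
The correct value should be: 2*x*(tan(x**2)**2 + 1)

Explanation: The coefficient 2 was incorrectly written as 1: the term 2*x*(tan(x**2)**2 + 1) was incorrectly written as x*(tan(x**2)**2 + 1)
The later steps are derived from this incorrect expression, so the error originates in Step 2.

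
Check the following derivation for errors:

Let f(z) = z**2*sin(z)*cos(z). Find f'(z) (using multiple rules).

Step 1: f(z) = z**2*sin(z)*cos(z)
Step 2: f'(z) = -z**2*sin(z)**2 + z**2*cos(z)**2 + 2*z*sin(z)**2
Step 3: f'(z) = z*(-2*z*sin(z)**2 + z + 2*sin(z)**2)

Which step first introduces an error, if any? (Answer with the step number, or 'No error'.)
Step 2

Step 2 is incorrect due to a wrong trig function.
The step shows: -z**2*sin(z)**2 + z**2*cos(z)**2 + 2*z*sin(z)**2
The correct value should be: -z**2*sin(z)**2 + z**2*cos(z)**2 + 2*z*sin(z)*cos(z)

Explanation: cos(z) was incorrectly written as sin(z): the term 2*z*sin(z)*cos(z) was incorrectly written as 2*z*sin(z)**2
The later steps are derived from this incorrect expression, so the error originates in Step 2.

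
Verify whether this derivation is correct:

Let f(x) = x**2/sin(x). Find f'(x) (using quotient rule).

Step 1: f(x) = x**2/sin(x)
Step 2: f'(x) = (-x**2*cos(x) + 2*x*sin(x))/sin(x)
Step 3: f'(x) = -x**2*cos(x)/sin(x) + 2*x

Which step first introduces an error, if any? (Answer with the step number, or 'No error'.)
Step 2

Step 2 is incorrect due to a wrong exponent.
The step shows: (-x**2*cos(x) + 2*x*sin(x))/sin(x)
The correct value should be: (-x**2*cos(x) + 2*x*sin(x))/sin(x)**2

Explanation: The exponent -2 on sin(x) was incorrectly written as -1: the term (-x**2*cos(x) + 2*x*sin(x))/sin(x)**2 was incorrectly written as (-x**2*cos(x) + 2*x*sin(x))/sin(x)
The later steps are derived from this incorrect expression, so the error originates in Step 2.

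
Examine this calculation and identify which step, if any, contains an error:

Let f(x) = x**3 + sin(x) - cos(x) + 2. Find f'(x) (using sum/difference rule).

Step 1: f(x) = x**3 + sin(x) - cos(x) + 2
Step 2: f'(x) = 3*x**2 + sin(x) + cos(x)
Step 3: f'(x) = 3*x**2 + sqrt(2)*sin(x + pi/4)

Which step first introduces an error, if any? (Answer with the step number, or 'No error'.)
No error

All steps in this derivation are correct.
The final answer f'(x) = 3*x**2 + sqrt(2)*sin(x + pi/4) is valid.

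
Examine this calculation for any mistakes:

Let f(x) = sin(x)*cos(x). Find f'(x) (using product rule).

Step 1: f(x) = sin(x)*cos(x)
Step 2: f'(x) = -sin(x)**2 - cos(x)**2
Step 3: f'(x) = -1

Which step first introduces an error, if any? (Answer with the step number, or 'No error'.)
Step 2

Step 2 is incorrect due to a sign flip.
The step shows: -sin(x)**2 - cos(x)**2
The correct value should be: -sin(x)**2 + cos(x)**2

Explanation: The sign of one term was flipped: the term cos(x)**2 was incorrectly written as -cos(x)**2
The later steps are derived from this incorrect expression, so the error originates in Step 2.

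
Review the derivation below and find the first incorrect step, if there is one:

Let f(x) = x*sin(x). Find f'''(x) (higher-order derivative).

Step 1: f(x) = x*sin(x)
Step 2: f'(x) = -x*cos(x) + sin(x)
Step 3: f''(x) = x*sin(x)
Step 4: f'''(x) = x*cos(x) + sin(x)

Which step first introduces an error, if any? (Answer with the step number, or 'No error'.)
Step 2

Step 2 is incorrect due to a sign flip.
The step shows: -x*cos(x) + sin(x)
The correct value should be: x*cos(x) + sin(x)

Explanation: The sign of one term was flipped: the term x*cos(x) was incorrectly written as -x*cos(x)
The later steps are derived from this incorrect expression, so the error originates in Step 2.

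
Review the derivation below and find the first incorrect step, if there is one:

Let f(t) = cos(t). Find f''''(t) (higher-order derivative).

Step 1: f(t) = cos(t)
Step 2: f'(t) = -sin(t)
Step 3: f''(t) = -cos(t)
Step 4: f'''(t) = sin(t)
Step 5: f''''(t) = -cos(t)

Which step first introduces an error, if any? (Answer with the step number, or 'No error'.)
Step 5

Step 5 is incorrect due to a sign flip.
The step shows: -cos(t)
The correct value should be: cos(t)

Explanation: The sign of the whole expression was flipped: the term cos(t) was incorrectly written as -cos(t)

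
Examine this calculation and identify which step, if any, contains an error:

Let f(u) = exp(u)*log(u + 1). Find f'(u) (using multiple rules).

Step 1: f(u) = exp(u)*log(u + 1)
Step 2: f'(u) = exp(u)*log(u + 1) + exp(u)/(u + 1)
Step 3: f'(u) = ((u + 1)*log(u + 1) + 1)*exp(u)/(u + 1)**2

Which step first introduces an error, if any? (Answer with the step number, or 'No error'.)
Step 3

Step 3 is incorrect due to a wrong exponent.
The step shows: ((u + 1)*log(u + 1) + 1)*exp(u)/(u + 1)**2
The correct value should be: ((u + 1)*log(u + 1) + 1)*exp(u)/(u + 1)

Explanation: The exponent -1 on u + 1 was incorrectly written as -2: the term ((u + 1)*log(u + 1) + 1)*exp(u)/(u + 1) was incorrectly written as ((u + 1)*log(u + 1) + 1)*exp(u)/(u + 1)**2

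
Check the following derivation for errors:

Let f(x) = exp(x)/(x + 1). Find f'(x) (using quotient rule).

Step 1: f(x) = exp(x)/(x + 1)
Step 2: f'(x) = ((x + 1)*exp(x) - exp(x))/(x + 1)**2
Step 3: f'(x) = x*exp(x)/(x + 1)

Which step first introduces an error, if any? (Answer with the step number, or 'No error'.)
Step 3

Step 3 is incorrect due to a wrong exponent.
The step shows: x*exp(x)/(x + 1)
The correct value should be: x*exp(x)/(x + 1)**2

Explanation: The exponent -2 on x + 1 was incorrectly written as -1: the term x*exp(x)/(x + 1)**2 was incorrectly written as x*exp(x)/(x + 1)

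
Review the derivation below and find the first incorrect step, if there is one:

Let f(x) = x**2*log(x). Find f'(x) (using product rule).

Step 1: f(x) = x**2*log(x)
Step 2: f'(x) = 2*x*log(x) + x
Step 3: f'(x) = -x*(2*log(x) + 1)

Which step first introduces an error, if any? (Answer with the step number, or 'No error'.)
Step 3

Step 3 is incorrect due to a sign flip.
The step shows: -x*(2*log(x) + 1)
The correct value should be: x*(2*log(x) + 1)

Explanation: The sign of the whole expression was flipped: the term x*(2*log(x) + 1) was incorrectly written as -x*(2*log(x) + 1)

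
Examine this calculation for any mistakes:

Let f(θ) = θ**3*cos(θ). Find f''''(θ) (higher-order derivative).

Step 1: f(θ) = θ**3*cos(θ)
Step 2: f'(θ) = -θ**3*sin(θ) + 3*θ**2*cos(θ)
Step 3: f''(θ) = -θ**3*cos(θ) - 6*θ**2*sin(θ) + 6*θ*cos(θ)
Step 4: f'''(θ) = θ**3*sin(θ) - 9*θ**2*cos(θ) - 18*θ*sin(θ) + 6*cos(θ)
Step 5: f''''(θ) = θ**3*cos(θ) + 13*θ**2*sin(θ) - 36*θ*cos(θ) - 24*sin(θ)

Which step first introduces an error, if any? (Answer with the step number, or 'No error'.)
Step 5

Step 5 is incorrect due to a wrong coefficient.
The step shows: θ**3*cos(θ) + 13*θ**2*sin(θ) - 36*θ*cos(θ) - 24*sin(θ)
The correct value should be: θ**3*cos(θ) + 12*θ**2*sin(θ) - 36*θ*cos(θ) - 24*sin(θ)

Explanation: The coefficient 12 was incorrectly written as 13: the term 12*θ**2*sin(θ) was incorrectly written as 13*θ**2*sin(θ)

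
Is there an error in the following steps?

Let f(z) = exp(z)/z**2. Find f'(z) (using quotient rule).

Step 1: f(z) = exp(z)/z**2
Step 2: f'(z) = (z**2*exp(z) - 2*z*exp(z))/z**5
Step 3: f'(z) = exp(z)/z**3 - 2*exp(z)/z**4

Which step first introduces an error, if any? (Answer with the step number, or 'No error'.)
Step 2

Step 2 is incorrect due to a wrong exponent.
The step shows: (z**2*exp(z) - 2*z*exp(z))/z**5
The correct value should be: (z**2*exp(z) - 2*z*exp(z))/z**4

Explanation: The exponent -4 on z was incorrectly written as -5: the term (z**2*exp(z) - 2*z*exp(z))/z**4 was incorrectly written as (z**2*exp(z) - 2*z*exp(z))/z**5
The later steps are derived from this incorrect expression, so the error originates in Step 2.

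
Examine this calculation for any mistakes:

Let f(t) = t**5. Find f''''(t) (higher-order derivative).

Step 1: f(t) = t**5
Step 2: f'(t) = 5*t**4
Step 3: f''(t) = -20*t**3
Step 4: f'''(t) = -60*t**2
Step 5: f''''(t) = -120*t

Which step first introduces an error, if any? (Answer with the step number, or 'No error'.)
Step 3

Step 3 is incorrect due to a sign flip.
The step shows: -20*t**3
The correct value should be: 20*t**3

Explanation: The sign of the whole expression was flipped: the term 20*t**3 was incorrectly written as -20*t**3
The later steps are derived from this incorrect expression, so the error originates in Step 3.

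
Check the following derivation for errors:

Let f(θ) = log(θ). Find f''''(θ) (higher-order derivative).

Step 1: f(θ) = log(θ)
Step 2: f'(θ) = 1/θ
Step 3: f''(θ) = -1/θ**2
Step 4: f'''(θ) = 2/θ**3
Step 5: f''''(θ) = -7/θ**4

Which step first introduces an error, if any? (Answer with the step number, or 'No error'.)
Step 5

Step 5 is incorrect due to a wrong coefficient.
The step shows: -7/θ**4
The correct value should be: -6/θ**4

Explanation: The coefficient -6 was incorrectly written as -7: the term -6/θ**4 was incorrectly written as -7/θ**4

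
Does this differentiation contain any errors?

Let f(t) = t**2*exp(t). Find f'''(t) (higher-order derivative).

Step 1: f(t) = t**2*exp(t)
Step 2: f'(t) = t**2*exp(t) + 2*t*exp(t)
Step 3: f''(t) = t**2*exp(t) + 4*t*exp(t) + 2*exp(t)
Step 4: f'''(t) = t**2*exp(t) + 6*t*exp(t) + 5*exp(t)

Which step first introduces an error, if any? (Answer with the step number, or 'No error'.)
Step 4

Step 4 is incorrect due to a wrong coefficient.
The step shows: t**2*exp(t) + 6*t*exp(t) + 5*exp(t)
The correct value should be: t**2*exp(t) + 6*t*exp(t) + 6*exp(t)

Explanation: The coefficient 6 was incorrectly written as 5: the term 6*exp(t) was incorrectly written as 5*exp(t)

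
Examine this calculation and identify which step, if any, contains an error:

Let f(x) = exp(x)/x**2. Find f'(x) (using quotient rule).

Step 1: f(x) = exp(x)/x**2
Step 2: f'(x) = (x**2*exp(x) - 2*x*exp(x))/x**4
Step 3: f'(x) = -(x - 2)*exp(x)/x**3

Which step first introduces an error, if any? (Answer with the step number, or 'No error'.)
Step 3

Step 3 is incorrect due to a sign flip.
The step shows: -(x - 2)*exp(x)/x**3
The correct value should be: (x - 2)*exp(x)/x**3

Explanation: The sign of the whole expression was flipped: the term (x - 2)*exp(x)/x**3 was incorrectly written as -(x - 2)*exp(x)/x**3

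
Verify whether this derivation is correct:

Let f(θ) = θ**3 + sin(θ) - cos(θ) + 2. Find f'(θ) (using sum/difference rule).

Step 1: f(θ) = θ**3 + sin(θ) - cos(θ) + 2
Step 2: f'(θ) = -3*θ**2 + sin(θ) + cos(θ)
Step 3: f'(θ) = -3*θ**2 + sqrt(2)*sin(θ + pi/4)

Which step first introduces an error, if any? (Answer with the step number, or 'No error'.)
Step 2

Step 2 is incorrect due to a sign flip.
The step shows: -3*θ**2 + sin(θ) + cos(θ)
The correct value should be: 3*θ**2 + sin(θ) + cos(θ)

Explanation: The sign of one term was flipped: the term 3*θ**2 was incorrectly written as -3*θ**2
The later steps are derived from this incorrect expression, so the error originates in Step 2.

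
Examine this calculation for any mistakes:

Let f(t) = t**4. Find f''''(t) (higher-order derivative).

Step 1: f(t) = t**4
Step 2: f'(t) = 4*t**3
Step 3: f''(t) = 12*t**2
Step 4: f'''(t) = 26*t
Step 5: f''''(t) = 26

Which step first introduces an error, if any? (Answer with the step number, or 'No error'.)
Step 4

Step 4 is incorrect due to a wrong coefficient.
The step shows: 26*t
The correct value should be: 24*t

Explanation: The coefficient 24 was incorrectly written as 26: the term 24*t was incorrectly written as 26*t
The later steps are derived from this incorrect expression, so the error originates in Step 4.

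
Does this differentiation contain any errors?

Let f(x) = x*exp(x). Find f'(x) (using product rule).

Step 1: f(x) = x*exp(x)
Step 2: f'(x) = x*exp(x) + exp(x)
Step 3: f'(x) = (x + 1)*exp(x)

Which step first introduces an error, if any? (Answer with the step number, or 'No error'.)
No error

All steps in this derivation are correct.
The final answer f'(x) = (x + 1)*exp(x) is valid.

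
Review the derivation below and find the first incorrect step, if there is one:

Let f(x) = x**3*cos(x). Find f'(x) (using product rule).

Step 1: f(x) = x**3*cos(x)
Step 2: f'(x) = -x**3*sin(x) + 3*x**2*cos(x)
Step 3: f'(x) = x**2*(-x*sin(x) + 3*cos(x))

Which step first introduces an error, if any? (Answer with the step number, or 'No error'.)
No error

All steps in this derivation are correct.
The final answer f'(x) = x**2*(-x*sin(x) + 3*cos(x)) is valid.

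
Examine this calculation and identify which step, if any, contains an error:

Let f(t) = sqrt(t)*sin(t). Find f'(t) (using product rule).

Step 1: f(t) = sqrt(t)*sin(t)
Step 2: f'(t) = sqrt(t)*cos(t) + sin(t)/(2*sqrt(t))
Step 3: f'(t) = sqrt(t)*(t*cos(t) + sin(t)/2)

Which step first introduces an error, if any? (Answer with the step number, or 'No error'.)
Step 3

Step 3 is incorrect due to a wrong exponent.
The step shows: sqrt(t)*(t*cos(t) + sin(t)/2)
The correct value should be: (t*cos(t) + sin(t)/2)/sqrt(t)

Explanation: The exponent -1/2 on t was incorrectly written as 1/2: the term (t*cos(t) + sin(t)/2)/sqrt(t) was incorrectly written as sqrt(t)*(t*cos(t) + sin(t)/2)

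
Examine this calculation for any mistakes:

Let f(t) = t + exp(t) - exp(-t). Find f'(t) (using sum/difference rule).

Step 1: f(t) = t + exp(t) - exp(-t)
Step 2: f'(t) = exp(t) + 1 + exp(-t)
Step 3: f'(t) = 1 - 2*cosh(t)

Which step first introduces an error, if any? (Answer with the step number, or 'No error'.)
Step 3

Step 3 is incorrect due to a sign flip.
The step shows: 1 - 2*cosh(t)
The correct value should be: 2*cosh(t) + 1

Explanation: The sign of one term was flipped: the term 2*cosh(t) was incorrectly written as -2*cosh(t)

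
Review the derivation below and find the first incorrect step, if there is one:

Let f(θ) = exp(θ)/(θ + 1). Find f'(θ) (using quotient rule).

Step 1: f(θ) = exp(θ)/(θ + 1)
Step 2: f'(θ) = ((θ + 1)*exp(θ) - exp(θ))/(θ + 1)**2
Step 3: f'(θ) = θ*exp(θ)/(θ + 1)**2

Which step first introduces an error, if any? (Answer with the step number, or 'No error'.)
No error

All steps in this derivation are correct.
The final answer f'(θ) = θ*exp(θ)/(θ + 1)**2 is valid.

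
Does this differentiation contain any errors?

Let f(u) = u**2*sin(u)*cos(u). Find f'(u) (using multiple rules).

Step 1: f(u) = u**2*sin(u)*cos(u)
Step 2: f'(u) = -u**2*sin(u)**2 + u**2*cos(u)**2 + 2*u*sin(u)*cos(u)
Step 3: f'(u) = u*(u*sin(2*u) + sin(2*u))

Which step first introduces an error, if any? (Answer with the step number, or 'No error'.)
Step 3

Step 3 is incorrect due to a wrong trig function.
The step shows: u*(u*sin(2*u) + sin(2*u))
The correct value should be: u*(u*cos(2*u) + sin(2*u))

Explanation: cos(2*u) was incorrectly written as sin(2*u): the term u*(u*cos(2*u) + sin(2*u)) was incorrectly written as u*(u*sin(2*u) + sin(2*u))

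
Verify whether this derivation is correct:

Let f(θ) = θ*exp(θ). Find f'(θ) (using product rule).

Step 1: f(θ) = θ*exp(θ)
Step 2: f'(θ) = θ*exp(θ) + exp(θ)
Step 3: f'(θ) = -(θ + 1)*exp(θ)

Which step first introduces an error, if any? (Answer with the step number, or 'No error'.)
Step 3

Step 3 is incorrect due to a sign flip.
The step shows: -(θ + 1)*exp(θ)
The correct value should be: (θ + 1)*exp(θ)

Explanation: The sign of the whole expression was flipped: the term (θ + 1)*exp(θ) was incorrectly written as -(θ + 1)*exp(θ)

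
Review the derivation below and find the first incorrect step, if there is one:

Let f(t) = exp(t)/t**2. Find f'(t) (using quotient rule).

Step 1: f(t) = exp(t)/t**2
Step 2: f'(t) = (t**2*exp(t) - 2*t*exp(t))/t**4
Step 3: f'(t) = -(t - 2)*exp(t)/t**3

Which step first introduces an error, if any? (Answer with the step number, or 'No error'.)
Step 3

Step 3 is incorrect due to a sign flip.
The step shows: -(t - 2)*exp(t)/t**3
The correct value should be: (t - 2)*exp(t)/t**3

Explanation: The sign of the whole expression was flipped: the term (t - 2)*exp(t)/t**3 was incorrectly written as -(t - 2)*exp(t)/t**3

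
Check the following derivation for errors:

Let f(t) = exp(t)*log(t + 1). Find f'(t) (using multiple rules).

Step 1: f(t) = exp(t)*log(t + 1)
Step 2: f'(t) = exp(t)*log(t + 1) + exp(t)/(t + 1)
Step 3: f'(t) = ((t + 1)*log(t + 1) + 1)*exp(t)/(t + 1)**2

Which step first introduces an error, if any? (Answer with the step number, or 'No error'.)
Step 3

Step 3 is incorrect due to a wrong exponent.
The step shows: ((t + 1)*log(t + 1) + 1)*exp(t)/(t + 1)**2
The correct value should be: ((t + 1)*log(t + 1) + 1)*exp(t)/(t + 1)

Explanation: The exponent -1 on t + 1 was incorrectly written as -2: the term ((t + 1)*log(t + 1) + 1)*exp(t)/(t + 1) was incorrectly written as ((t + 1)*log(t + 1) + 1)*exp(t)/(t + 1)**2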